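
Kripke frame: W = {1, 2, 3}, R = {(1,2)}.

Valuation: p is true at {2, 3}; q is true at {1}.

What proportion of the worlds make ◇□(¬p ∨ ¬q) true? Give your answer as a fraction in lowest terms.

1: successors {2}; □(¬p ∨ ¬q) there: 2:T. ✓
2: no successors, so ◇□(¬p ∨ ¬q) fails. ✗
3: no successors, so ◇□(¬p ∨ ¬q) fails. ✗
That's 1 of 3 worlds, so 1/3.

1/3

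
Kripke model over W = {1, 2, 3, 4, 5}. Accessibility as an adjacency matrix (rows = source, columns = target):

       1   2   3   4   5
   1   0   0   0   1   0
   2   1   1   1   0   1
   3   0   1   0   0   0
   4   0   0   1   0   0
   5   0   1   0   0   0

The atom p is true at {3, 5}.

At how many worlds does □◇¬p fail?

1

1: successors {4}; ◇¬p there: 4:F. ✗
2: successors {1, 2, 3, 5}; ◇¬p there: 1:T, 2:T, 3:T, 5:T. ✓
3: successors {2}; ◇¬p there: 2:T. ✓
4: successors {3}; ◇¬p there: 3:T. ✓
5: successors {2}; ◇¬p there: 2:T. ✓
Satisfying worlds: {2, 3, 4, 5}.
So □◇¬p fails at the other 1 world.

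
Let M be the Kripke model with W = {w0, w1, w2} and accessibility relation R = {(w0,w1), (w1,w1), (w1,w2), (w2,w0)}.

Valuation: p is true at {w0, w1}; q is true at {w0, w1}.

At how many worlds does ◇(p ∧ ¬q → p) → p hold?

w0: ◇(p ∧ ¬q → p) is T, p is T. ✓
w1: ◇(p ∧ ¬q → p) is T, p is T. ✓
w2: ◇(p ∧ ¬q → p) is T, p is F. ✗
Satisfying worlds: {w0, w1}.

2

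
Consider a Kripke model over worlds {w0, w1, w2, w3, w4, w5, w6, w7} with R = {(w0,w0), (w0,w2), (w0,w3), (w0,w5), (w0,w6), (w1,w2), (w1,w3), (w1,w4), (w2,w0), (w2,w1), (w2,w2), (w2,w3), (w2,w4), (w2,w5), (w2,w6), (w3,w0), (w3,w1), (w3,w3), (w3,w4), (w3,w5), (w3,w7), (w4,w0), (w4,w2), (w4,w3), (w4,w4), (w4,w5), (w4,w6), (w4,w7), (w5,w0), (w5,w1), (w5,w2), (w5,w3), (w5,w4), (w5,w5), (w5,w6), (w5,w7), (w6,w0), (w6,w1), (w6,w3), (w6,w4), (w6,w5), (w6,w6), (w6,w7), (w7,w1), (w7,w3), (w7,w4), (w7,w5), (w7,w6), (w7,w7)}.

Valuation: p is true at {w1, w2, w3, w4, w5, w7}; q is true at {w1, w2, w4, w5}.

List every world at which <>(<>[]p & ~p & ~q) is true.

{w0, w2, w4, w5, w6, w7}

w0: successors {w0, w2, w3, w5, w6}; <>[]p & ~p & ~q there: w0:F, w2:F, w3:F, w5:F, w6:T. ✓
w1: successors {w2, w3, w4}; <>[]p & ~p & ~q there: w2:F, w3:F, w4:F. ✗
w2: successors {w0, w1, w2, w3, w4, w5, w6}; <>[]p & ~p & ~q there: w0:F, w1:F, w2:F, w3:F, w4:F, w5:F, w6:T. ✓
w3: successors {w0, w1, w3, w4, w5, w7}; <>[]p & ~p & ~q there: w0:F, w1:F, w3:F, w4:F, w5:F, w7:F. ✗
w4: successors {w0, w2, w3, w4, w5, w6, w7}; <>[]p & ~p & ~q there: w0:F, w2:F, w3:F, w4:F, w5:F, w6:T, w7:F. ✓
w5: successors {w0, w1, w2, w3, w4, w5, w6, w7}; <>[]p & ~p & ~q there: w0:F, w1:F, w2:F, w3:F, w4:F, w5:F, w6:T, w7:F. ✓
w6: successors {w0, w1, w3, w4, w5, w6, w7}; <>[]p & ~p & ~q there: w0:F, w1:F, w3:F, w4:F, w5:F, w6:T, w7:F. ✓
w7: successors {w1, w3, w4, w5, w6, w7}; <>[]p & ~p & ~q there: w1:F, w3:F, w4:F, w5:F, w6:T, w7:F. ✓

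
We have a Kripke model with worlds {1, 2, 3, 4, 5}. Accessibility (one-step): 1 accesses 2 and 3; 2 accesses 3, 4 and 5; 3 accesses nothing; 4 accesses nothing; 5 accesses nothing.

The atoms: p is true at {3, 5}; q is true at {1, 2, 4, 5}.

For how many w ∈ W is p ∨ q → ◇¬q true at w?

2

1: p ∨ q is T, ◇¬q is T. ✓
2: p ∨ q is T, ◇¬q is T. ✓
3: p ∨ q is T, ◇¬q is F. ✗
4: p ∨ q is T, ◇¬q is F. ✗
5: p ∨ q is T, ◇¬q is F. ✗
Satisfying worlds: {1, 2}.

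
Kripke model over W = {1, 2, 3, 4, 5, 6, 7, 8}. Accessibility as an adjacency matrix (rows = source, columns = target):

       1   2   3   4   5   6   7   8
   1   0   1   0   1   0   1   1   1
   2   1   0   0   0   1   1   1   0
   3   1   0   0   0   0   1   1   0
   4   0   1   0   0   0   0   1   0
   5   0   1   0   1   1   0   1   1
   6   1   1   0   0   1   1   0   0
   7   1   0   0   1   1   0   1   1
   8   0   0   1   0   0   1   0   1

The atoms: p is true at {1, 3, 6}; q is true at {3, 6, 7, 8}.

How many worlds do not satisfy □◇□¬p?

4

1: successors {2, 4, 6, 7, 8}; ◇□¬p there: 2:T, 4:F, 6:T, 7:T, 8:F. ✗
2: successors {1, 5, 6, 7}; ◇□¬p there: 1:T, 5:T, 6:T, 7:T. ✓
3: successors {1, 6, 7}; ◇□¬p there: 1:T, 6:T, 7:T. ✓
4: successors {2, 7}; ◇□¬p there: 2:T, 7:T. ✓
5: successors {2, 4, 5, 7, 8}; ◇□¬p there: 2:T, 4:F, 5:T, 7:T, 8:F. ✗
6: successors {1, 2, 5, 6}; ◇□¬p there: 1:T, 2:T, 5:T, 6:T. ✓
7: successors {1, 4, 5, 7, 8}; ◇□¬p there: 1:T, 4:F, 5:T, 7:T, 8:F. ✗
8: successors {3, 6, 8}; ◇□¬p there: 3:F, 6:T, 8:F. ✗
Satisfying worlds: {2, 3, 4, 6}.
So □◇□¬p fails at the other 4 worlds.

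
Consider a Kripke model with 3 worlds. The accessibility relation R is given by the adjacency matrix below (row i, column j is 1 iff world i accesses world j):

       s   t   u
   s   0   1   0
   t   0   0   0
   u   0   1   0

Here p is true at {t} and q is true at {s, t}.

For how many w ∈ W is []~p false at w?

s: successors {t}; ~p there: t:F. ✗
t: no successors, so []~p holds vacuously. ✓
u: successors {t}; ~p there: t:F. ✗
Satisfying worlds: {t}.
So []~p fails at the other 2 worlds.

2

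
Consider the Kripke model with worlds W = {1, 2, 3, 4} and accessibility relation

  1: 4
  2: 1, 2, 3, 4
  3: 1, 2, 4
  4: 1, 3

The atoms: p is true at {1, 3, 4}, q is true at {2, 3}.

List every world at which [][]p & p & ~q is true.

{1}

1: [][]p is T, p & ~q is T. ✓
2: [][]p is F, p & ~q is F. ✗
3: [][]p is F, p & ~q is F. ✗
4: [][]p is F, p & ~q is T. ✗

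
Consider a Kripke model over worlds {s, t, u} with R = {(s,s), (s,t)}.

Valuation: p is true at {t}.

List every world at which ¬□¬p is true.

s: □¬p is F. ✓
t: □¬p is T. ✗
u: □¬p is T. ✗

{s}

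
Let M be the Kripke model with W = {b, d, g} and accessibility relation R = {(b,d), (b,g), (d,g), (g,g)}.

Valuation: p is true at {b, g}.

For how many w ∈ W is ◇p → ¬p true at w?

1

b: ◇p is T, ¬p is F. ✗
d: ◇p is T, ¬p is T. ✓
g: ◇p is T, ¬p is F. ✗
Satisfying worlds: {d}.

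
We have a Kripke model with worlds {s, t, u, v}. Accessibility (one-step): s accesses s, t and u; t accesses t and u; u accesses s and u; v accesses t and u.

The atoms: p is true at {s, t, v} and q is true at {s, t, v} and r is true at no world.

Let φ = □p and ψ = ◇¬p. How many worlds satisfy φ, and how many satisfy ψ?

0 and 4

For □p:
s: successors {s, t, u}; p there: s:T, t:T, u:F. ✗
t: successors {t, u}; p there: t:T, u:F. ✗
u: successors {s, u}; p there: s:T, u:F. ✗
v: successors {t, u}; p there: t:T, u:F. ✗
— 0 worlds.
For ◇¬p:
s: successors {s, t, u}; ¬p there: s:F, t:F, u:T. ✓
t: successors {t, u}; ¬p there: t:F, u:T. ✓
u: successors {s, u}; ¬p there: s:F, u:T. ✓
v: successors {t, u}; ¬p there: t:F, u:T. ✓
— 4 worlds.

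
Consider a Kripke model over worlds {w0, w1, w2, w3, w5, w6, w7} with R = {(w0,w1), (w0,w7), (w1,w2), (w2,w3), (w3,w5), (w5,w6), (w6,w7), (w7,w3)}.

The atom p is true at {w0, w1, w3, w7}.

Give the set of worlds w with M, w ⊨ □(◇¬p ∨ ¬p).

w0: successors {w1, w7}; ◇¬p ∨ ¬p there: w1:T, w7:F. ✗
w1: successors {w2}; ◇¬p ∨ ¬p there: w2:T. ✓
w2: successors {w3}; ◇¬p ∨ ¬p there: w3:T. ✓
w3: successors {w5}; ◇¬p ∨ ¬p there: w5:T. ✓
w5: successors {w6}; ◇¬p ∨ ¬p there: w6:T. ✓
w6: successors {w7}; ◇¬p ∨ ¬p there: w7:F. ✗
w7: successors {w3}; ◇¬p ∨ ¬p there: w3:T. ✓

{w1, w2, w3, w5, w7}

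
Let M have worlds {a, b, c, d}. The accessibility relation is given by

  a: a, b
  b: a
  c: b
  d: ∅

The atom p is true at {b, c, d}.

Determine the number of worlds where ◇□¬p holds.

a: successors {a, b}; □¬p there: a:F, b:T. ✓
b: successors {a}; □¬p there: a:F. ✗
c: successors {b}; □¬p there: b:T. ✓
d: no successors, so ◇□¬p fails. ✗
Satisfying worlds: {a, c}.

2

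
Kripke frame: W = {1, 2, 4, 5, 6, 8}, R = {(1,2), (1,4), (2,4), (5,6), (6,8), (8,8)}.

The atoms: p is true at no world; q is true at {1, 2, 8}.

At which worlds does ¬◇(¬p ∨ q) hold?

{4}

1: ◇(¬p ∨ q) is T. ✗
2: ◇(¬p ∨ q) is T. ✗
4: ◇(¬p ∨ q) is F. ✓
5: ◇(¬p ∨ q) is T. ✗
6: ◇(¬p ∨ q) is T. ✗
8: ◇(¬p ∨ q) is T. ✗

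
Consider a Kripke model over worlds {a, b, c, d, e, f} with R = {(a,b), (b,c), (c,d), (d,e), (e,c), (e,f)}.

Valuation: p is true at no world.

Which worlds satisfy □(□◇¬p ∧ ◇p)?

{f}

a: successors {b}; □◇¬p ∧ ◇p there: b:F. ✗
b: successors {c}; □◇¬p ∧ ◇p there: c:F. ✗
c: successors {d}; □◇¬p ∧ ◇p there: d:F. ✗
d: successors {e}; □◇¬p ∧ ◇p there: e:F. ✗
e: successors {c, f}; □◇¬p ∧ ◇p there: c:F, f:F. ✗
f: no successors, so □(□◇¬p ∧ ◇p) holds vacuously. ✓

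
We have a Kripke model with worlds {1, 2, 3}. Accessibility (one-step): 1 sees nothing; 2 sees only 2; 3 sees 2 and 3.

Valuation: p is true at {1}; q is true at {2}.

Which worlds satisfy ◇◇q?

{2, 3}

1: no successors, so ◇◇q fails. ✗
2: successors {2}; ◇q there: 2:T. ✓
3: successors {2, 3}; ◇q there: 2:T, 3:T. ✓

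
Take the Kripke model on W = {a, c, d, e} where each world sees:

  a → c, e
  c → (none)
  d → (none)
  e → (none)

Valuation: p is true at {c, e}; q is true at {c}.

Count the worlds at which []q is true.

a: successors {c, e}; q there: c:T, e:F. ✗
c: no successors, so []q holds vacuously. ✓
d: no successors, so []q holds vacuously. ✓
e: no successors, so []q holds vacuously. ✓
Satisfying worlds: {c, d, e}.

3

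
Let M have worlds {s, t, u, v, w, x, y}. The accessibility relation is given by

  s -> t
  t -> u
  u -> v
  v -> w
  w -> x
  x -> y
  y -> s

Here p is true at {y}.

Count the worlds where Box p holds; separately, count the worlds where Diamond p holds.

1 and 1

For Box p:
s: successors {t}; p there: t:F. ✗
t: successors {u}; p there: u:F. ✗
u: successors {v}; p there: v:F. ✗
v: successors {w}; p there: w:F. ✗
w: successors {x}; p there: x:F. ✗
x: successors {y}; p there: y:T. ✓
y: successors {s}; p there: s:F. ✗
— 1 world.
For Diamond p:
s: successors {t}; p there: t:F. ✗
t: successors {u}; p there: u:F. ✗
u: successors {v}; p there: v:F. ✗
v: successors {w}; p there: w:F. ✗
w: successors {x}; p there: x:F. ✗
x: successors {y}; p there: y:T. ✓
y: successors {s}; p there: s:F. ✗
— 1 world.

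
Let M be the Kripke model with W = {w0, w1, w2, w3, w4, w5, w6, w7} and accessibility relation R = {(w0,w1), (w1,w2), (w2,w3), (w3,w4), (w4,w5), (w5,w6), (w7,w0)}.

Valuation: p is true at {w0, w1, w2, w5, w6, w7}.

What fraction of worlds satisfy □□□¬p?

w0: successors {w1}; □□¬p there: w1:T. ✓
w1: successors {w2}; □□¬p there: w2:T. ✓
w2: successors {w3}; □□¬p there: w3:F. ✗
w3: successors {w4}; □□¬p there: w4:F. ✗
w4: successors {w5}; □□¬p there: w5:T. ✓
w5: successors {w6}; □□¬p there: w6:T. ✓
w6: no successors, so □□□¬p holds vacuously. ✓
w7: successors {w0}; □□¬p there: w0:F. ✗
That's 5 of 8 worlds, so 5/8.

5/8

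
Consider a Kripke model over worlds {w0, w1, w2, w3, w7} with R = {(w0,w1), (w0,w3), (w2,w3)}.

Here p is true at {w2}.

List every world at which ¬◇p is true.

w0: ◇p is F. ✓
w1: ◇p is F. ✓
w2: ◇p is F. ✓
w3: ◇p is F. ✓
w7: ◇p is F. ✓

{w0, w1, w2, w3, w7}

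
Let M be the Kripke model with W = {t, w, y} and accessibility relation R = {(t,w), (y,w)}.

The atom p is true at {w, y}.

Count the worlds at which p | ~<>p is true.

2

t: p is F, ~<>p is F. ✗
w: p is T, ~<>p is T. ✓
y: p is T, ~<>p is F. ✓
Satisfying worlds: {w, y}.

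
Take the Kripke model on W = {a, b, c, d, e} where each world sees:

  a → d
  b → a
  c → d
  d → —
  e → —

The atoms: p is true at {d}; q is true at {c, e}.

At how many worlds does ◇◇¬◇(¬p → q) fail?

a: successors {d}; ◇¬◇(¬p → q) there: d:F. ✗
b: successors {a}; ◇¬◇(¬p → q) there: a:T. ✓
c: successors {d}; ◇¬◇(¬p → q) there: d:F. ✗
d: no successors, so ◇◇¬◇(¬p → q) fails. ✗
e: no successors, so ◇◇¬◇(¬p → q) fails. ✗
Satisfying worlds: {b}.
So ◇◇¬◇(¬p → q) fails at the other 4 worlds.

4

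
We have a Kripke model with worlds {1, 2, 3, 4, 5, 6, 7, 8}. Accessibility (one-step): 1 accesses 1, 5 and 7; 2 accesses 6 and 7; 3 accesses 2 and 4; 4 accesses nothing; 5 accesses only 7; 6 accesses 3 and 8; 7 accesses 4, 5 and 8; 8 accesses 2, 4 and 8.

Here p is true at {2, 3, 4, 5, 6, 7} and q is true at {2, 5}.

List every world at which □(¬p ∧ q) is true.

1: successors {1, 5, 7}; ¬p ∧ q there: 1:F, 5:F, 7:F. ✗
2: successors {6, 7}; ¬p ∧ q there: 6:F, 7:F. ✗
3: successors {2, 4}; ¬p ∧ q there: 2:F, 4:F. ✗
4: no successors, so □(¬p ∧ q) holds vacuously. ✓
5: successors {7}; ¬p ∧ q there: 7:F. ✗
6: successors {3, 8}; ¬p ∧ q there: 3:F, 8:F. ✗
7: successors {4, 5, 8}; ¬p ∧ q there: 4:F, 5:F, 8:F. ✗
8: successors {2, 4, 8}; ¬p ∧ q there: 2:F, 4:F, 8:F. ✗

{4}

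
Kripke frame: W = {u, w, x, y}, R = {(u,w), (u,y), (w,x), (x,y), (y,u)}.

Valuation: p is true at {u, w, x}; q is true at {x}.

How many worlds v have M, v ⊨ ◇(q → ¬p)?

u: successors {w, y}; q → ¬p there: w:T, y:T. ✓
w: successors {x}; q → ¬p there: x:F. ✗
x: successors {y}; q → ¬p there: y:T. ✓
y: successors {u}; q → ¬p there: u:T. ✓
Satisfying worlds: {u, x, y}.

3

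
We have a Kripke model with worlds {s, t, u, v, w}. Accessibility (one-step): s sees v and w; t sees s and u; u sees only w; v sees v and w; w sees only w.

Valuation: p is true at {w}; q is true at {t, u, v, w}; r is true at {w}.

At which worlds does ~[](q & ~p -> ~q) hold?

{s, t, v}

s: [](q & ~p -> ~q) is F. ✓
t: [](q & ~p -> ~q) is F. ✓
u: [](q & ~p -> ~q) is T. ✗
v: [](q & ~p -> ~q) is F. ✓
w: [](q & ~p -> ~q) is T. ✗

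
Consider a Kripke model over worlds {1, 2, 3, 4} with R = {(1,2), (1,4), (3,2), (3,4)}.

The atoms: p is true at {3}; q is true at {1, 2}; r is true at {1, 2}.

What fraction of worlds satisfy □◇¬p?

1: successors {2, 4}; ◇¬p there: 2:F, 4:F. ✗
2: no successors, so □◇¬p holds vacuously. ✓
3: successors {2, 4}; ◇¬p there: 2:F, 4:F. ✗
4: no successors, so □◇¬p holds vacuously. ✓
That's 2 of 4 worlds, so 2/4 = 1/2.

1/2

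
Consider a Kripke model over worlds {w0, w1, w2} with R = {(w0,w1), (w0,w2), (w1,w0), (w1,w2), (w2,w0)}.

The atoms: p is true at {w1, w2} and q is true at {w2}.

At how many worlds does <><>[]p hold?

2

w0: successors {w1, w2}; <>[]p there: w1:T, w2:T. ✓
w1: successors {w0, w2}; <>[]p there: w0:F, w2:T. ✓
w2: successors {w0}; <>[]p there: w0:F. ✗
Satisfying worlds: {w0, w1}.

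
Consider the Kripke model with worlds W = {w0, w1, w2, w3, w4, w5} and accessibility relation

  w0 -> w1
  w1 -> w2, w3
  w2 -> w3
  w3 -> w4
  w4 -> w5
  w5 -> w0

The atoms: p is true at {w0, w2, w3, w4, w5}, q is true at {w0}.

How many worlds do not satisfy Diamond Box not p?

w0: successors {w1}; Box not p there: w1:F. ✗
w1: successors {w2, w3}; Box not p there: w2:F, w3:F. ✗
w2: successors {w3}; Box not p there: w3:F. ✗
w3: successors {w4}; Box not p there: w4:F. ✗
w4: successors {w5}; Box not p there: w5:F. ✗
w5: successors {w0}; Box not p there: w0:T. ✓
Satisfying worlds: {w5}.
So Diamond Box not p fails at the other 5 worlds.

5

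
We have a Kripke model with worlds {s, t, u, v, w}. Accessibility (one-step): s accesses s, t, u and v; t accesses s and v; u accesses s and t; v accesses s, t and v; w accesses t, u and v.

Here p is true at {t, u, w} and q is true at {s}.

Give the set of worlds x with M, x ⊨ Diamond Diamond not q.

{s, t, u, v, w}

s: successors {s, t, u, v}; Diamond not q there: s:T, t:T, u:T, v:T. ✓
t: successors {s, v}; Diamond not q there: s:T, v:T. ✓
u: successors {s, t}; Diamond not q there: s:T, t:T. ✓
v: successors {s, t, v}; Diamond not q there: s:T, t:T, v:T. ✓
w: successors {t, u, v}; Diamond not q there: t:T, u:T, v:T. ✓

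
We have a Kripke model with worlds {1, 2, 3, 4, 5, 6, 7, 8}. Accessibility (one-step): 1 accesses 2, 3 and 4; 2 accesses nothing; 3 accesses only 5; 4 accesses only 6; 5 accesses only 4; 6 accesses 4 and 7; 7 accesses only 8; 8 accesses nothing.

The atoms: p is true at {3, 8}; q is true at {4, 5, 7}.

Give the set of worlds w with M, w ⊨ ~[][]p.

{1, 3, 4, 5, 6}

1: [][]p is F. ✓
2: [][]p is T. ✗
3: [][]p is F. ✓
4: [][]p is F. ✓
5: [][]p is F. ✓
6: [][]p is F. ✓
7: [][]p is T. ✗
8: [][]p is T. ✗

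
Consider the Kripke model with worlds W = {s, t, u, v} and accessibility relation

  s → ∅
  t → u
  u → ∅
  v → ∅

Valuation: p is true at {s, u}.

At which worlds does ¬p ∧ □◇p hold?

s: ¬p is F, □◇p is T. ✗
t: ¬p is T, □◇p is F. ✗
u: ¬p is F, □◇p is T. ✗
v: ¬p is T, □◇p is T. ✓

{v}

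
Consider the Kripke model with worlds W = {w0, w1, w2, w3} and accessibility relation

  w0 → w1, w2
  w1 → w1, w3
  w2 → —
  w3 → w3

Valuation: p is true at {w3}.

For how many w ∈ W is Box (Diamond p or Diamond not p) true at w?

3

w0: successors {w1, w2}; Diamond p or Diamond not p there: w1:T, w2:F. ✗
w1: successors {w1, w3}; Diamond p or Diamond not p there: w1:T, w3:T. ✓
w2: no successors, so Box (Diamond p or Diamond not p) holds vacuously. ✓
w3: successors {w3}; Diamond p or Diamond not p there: w3:T. ✓
Satisfying worlds: {w1, w2, w3}.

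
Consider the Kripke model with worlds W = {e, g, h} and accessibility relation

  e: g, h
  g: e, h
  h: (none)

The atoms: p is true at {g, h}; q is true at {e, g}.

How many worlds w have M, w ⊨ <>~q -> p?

e: <>~q is T, p is F. ✗
g: <>~q is T, p is T. ✓
h: <>~q is F, p is T. ✓
Satisfying worlds: {g, h}.

2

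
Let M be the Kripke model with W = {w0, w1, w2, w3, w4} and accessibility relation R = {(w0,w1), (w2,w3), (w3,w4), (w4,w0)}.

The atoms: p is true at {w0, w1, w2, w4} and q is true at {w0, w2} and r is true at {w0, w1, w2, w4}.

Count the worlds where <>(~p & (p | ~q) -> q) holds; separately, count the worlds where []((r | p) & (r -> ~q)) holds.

3 and 3

For <>(~p & (p | ~q) -> q):
w0: successors {w1}; ~p & (p | ~q) -> q there: w1:T. ✓
w1: no successors, so <>(~p & (p | ~q) -> q) fails. ✗
w2: successors {w3}; ~p & (p | ~q) -> q there: w3:F. ✗
w3: successors {w4}; ~p & (p | ~q) -> q there: w4:T. ✓
w4: successors {w0}; ~p & (p | ~q) -> q there: w0:T. ✓
— 3 worlds.
For []((r | p) & (r -> ~q)):
w0: successors {w1}; (r | p) & (r -> ~q) there: w1:T. ✓
w1: no successors, so []((r | p) & (r -> ~q)) holds vacuously. ✓
w2: successors {w3}; (r | p) & (r -> ~q) there: w3:F. ✗
w3: successors {w4}; (r | p) & (r -> ~q) there: w4:T. ✓
w4: successors {w0}; (r | p) & (r -> ~q) there: w0:F. ✗
— 3 worlds.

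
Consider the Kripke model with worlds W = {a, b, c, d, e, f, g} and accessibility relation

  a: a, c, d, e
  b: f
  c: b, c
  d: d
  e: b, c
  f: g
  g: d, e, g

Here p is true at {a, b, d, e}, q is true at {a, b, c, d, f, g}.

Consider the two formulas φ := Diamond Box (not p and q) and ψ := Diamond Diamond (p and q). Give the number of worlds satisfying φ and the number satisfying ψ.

For Diamond Box (not p and q):
a: successors {a, c, d, e}; Box (not p and q) there: a:F, c:F, d:F, e:F. ✗
b: successors {f}; Box (not p and q) there: f:T. ✓
c: successors {b, c}; Box (not p and q) there: b:T, c:F. ✓
d: successors {d}; Box (not p and q) there: d:F. ✗
e: successors {b, c}; Box (not p and q) there: b:T, c:F. ✓
f: successors {g}; Box (not p and q) there: g:F. ✗
g: successors {d, e, g}; Box (not p and q) there: d:F, e:F, g:F. ✗
— 3 worlds.
For Diamond Diamond (p and q):
a: successors {a, c, d, e}; Diamond (p and q) there: a:T, c:T, d:T, e:T. ✓
b: successors {f}; Diamond (p and q) there: f:F. ✗
c: successors {b, c}; Diamond (p and q) there: b:F, c:T. ✓
d: successors {d}; Diamond (p and q) there: d:T. ✓
e: successors {b, c}; Diamond (p and q) there: b:F, c:T. ✓
f: successors {g}; Diamond (p and q) there: g:T. ✓
g: successors {d, e, g}; Diamond (p and q) there: d:T, e:T, g:T. ✓
— 6 worlds.

3 and 6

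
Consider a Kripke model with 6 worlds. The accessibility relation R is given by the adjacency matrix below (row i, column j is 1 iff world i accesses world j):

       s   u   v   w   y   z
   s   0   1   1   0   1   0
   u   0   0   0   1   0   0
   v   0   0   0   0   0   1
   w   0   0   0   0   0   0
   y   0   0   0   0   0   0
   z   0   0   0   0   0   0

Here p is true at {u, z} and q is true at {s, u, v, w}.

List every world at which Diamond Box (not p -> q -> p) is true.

{s, u, v}

s: successors {u, v, y}; Box (not p -> q -> p) there: u:F, v:T, y:T. ✓
u: successors {w}; Box (not p -> q -> p) there: w:T. ✓
v: successors {z}; Box (not p -> q -> p) there: z:T. ✓
w: no successors, so Diamond Box (not p -> q -> p) fails. ✗
y: no successors, so Diamond Box (not p -> q -> p) fails. ✗
z: no successors, so Diamond Box (not p -> q -> p) fails. ✗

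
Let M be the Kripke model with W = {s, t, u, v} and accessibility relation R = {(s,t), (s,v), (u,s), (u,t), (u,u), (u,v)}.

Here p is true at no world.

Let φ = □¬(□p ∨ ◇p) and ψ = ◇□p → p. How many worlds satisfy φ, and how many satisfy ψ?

For □¬(□p ∨ ◇p):
s: successors {t, v}; ¬(□p ∨ ◇p) there: t:F, v:F. ✗
t: no successors, so □¬(□p ∨ ◇p) holds vacuously. ✓
u: successors {s, t, u, v}; ¬(□p ∨ ◇p) there: s:T, t:F, u:T, v:F. ✗
v: no successors, so □¬(□p ∨ ◇p) holds vacuously. ✓
— 2 worlds.
For ◇□p → p:
s: ◇□p is T, p is F. ✗
t: ◇□p is F, p is F. ✓
u: ◇□p is T, p is F. ✗
v: ◇□p is F, p is F. ✓
— 2 worlds.

2 and 2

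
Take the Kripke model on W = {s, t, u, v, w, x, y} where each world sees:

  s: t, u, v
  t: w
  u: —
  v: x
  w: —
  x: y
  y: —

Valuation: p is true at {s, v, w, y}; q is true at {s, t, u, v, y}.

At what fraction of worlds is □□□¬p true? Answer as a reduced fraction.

6/7

s: successors {t, u, v}; □□¬p there: t:T, u:T, v:F. ✗
t: successors {w}; □□¬p there: w:T. ✓
u: no successors, so □□□¬p holds vacuously. ✓
v: successors {x}; □□¬p there: x:T. ✓
w: no successors, so □□□¬p holds vacuously. ✓
x: successors {y}; □□¬p there: y:T. ✓
y: no successors, so □□□¬p holds vacuously. ✓
That's 6 of 7 worlds, so 6/7.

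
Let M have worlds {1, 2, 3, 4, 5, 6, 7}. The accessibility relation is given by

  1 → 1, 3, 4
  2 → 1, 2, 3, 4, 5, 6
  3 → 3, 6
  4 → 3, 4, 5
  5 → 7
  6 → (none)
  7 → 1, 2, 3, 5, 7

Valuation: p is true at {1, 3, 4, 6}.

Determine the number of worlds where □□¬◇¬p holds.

1: successors {1, 3, 4}; □¬◇¬p there: 1:F, 3:T, 4:F. ✗
2: successors {1, 2, 3, 4, 5, 6}; □¬◇¬p there: 1:F, 2:F, 3:T, 4:F, 5:F, 6:T. ✗
3: successors {3, 6}; □¬◇¬p there: 3:T, 6:T. ✓
4: successors {3, 4, 5}; □¬◇¬p there: 3:T, 4:F, 5:F. ✗
5: successors {7}; □¬◇¬p there: 7:F. ✗
6: no successors, so □□¬◇¬p holds vacuously. ✓
7: successors {1, 2, 3, 5, 7}; □¬◇¬p there: 1:F, 2:F, 3:T, 5:F, 7:F. ✗
Satisfying worlds: {3, 6}.

2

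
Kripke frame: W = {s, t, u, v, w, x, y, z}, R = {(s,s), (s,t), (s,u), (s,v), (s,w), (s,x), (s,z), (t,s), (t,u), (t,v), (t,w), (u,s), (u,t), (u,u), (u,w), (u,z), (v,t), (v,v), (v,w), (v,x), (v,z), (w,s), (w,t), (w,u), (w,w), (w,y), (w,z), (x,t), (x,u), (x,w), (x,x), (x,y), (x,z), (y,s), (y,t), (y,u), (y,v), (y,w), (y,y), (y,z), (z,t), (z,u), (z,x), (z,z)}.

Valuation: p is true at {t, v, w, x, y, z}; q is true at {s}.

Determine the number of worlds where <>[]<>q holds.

0

s: successors {s, t, u, v, w, x, z}; []<>q there: s:F, t:F, u:F, v:F, w:F, x:F, z:F. ✗
t: successors {s, u, v, w}; []<>q there: s:F, u:F, v:F, w:F. ✗
u: successors {s, t, u, w, z}; []<>q there: s:F, t:F, u:F, w:F, z:F. ✗
v: successors {t, v, w, x, z}; []<>q there: t:F, v:F, w:F, x:F, z:F. ✗
w: successors {s, t, u, w, y, z}; []<>q there: s:F, t:F, u:F, w:F, y:F, z:F. ✗
x: successors {t, u, w, x, y, z}; []<>q there: t:F, u:F, w:F, x:F, y:F, z:F. ✗
y: successors {s, t, u, v, w, y, z}; []<>q there: s:F, t:F, u:F, v:F, w:F, y:F, z:F. ✗
z: successors {t, u, x, z}; []<>q there: t:F, u:F, x:F, z:F. ✗
Satisfying worlds: ∅.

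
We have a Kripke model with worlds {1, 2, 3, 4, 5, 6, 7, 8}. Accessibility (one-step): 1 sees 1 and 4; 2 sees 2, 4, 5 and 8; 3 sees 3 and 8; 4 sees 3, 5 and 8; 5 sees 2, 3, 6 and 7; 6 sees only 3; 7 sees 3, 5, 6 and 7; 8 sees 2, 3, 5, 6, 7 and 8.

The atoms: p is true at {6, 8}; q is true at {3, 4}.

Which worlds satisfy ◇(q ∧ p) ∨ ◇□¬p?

1: ◇(q ∧ p) is F, ◇□¬p is T. ✓
2: ◇(q ∧ p) is F, ◇□¬p is F. ✗
3: ◇(q ∧ p) is F, ◇□¬p is F. ✗
4: ◇(q ∧ p) is F, ◇□¬p is F. ✗
5: ◇(q ∧ p) is F, ◇□¬p is T. ✓
6: ◇(q ∧ p) is F, ◇□¬p is F. ✗
7: ◇(q ∧ p) is F, ◇□¬p is T. ✓
8: ◇(q ∧ p) is F, ◇□¬p is T. ✓

{1, 5, 7, 8}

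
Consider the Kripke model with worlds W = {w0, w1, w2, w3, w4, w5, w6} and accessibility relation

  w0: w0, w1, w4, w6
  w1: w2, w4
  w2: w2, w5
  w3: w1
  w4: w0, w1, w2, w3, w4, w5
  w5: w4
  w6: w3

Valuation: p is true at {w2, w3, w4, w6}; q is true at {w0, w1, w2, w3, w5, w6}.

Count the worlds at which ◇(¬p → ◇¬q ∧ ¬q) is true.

w0: successors {w0, w1, w4, w6}; ¬p → ◇¬q ∧ ¬q there: w0:F, w1:F, w4:T, w6:T. ✓
w1: successors {w2, w4}; ¬p → ◇¬q ∧ ¬q there: w2:T, w4:T. ✓
w2: successors {w2, w5}; ¬p → ◇¬q ∧ ¬q there: w2:T, w5:F. ✓
w3: successors {w1}; ¬p → ◇¬q ∧ ¬q there: w1:F. ✗
w4: successors {w0, w1, w2, w3, w4, w5}; ¬p → ◇¬q ∧ ¬q there: w0:F, w1:F, w2:T, w3:T, w4:T, w5:F. ✓
w5: successors {w4}; ¬p → ◇¬q ∧ ¬q there: w4:T. ✓
w6: successors {w3}; ¬p → ◇¬q ∧ ¬q there: w3:T. ✓
Satisfying worlds: {w0, w1, w2, w4, w5, w6}.

6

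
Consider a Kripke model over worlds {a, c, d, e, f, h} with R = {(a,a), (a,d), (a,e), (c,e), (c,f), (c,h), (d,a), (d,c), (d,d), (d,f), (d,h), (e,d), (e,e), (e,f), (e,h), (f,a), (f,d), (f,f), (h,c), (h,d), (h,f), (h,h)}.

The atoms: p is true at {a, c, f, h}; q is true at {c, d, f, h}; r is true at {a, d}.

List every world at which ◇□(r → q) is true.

{a, c, d, e, h}

a: successors {a, d, e}; □(r → q) there: a:F, d:F, e:T. ✓
c: successors {e, f, h}; □(r → q) there: e:T, f:F, h:T. ✓
d: successors {a, c, d, f, h}; □(r → q) there: a:F, c:T, d:F, f:F, h:T. ✓
e: successors {d, e, f, h}; □(r → q) there: d:F, e:T, f:F, h:T. ✓
f: successors {a, d, f}; □(r → q) there: a:F, d:F, f:F. ✗
h: successors {c, d, f, h}; □(r → q) there: c:T, d:F, f:F, h:T. ✓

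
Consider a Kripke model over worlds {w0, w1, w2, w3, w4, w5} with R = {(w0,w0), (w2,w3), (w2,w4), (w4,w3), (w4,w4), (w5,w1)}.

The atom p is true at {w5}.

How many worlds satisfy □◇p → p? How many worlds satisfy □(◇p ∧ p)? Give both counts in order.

4 and 2

For □◇p → p:
w0: □◇p is F, p is F. ✓
w1: □◇p is T, p is F. ✗
w2: □◇p is F, p is F. ✓
w3: □◇p is T, p is F. ✗
w4: □◇p is F, p is F. ✓
w5: □◇p is F, p is T. ✓
— 4 worlds.
For □(◇p ∧ p):
w0: successors {w0}; ◇p ∧ p there: w0:F. ✗
w1: no successors, so □(◇p ∧ p) holds vacuously. ✓
w2: successors {w3, w4}; ◇p ∧ p there: w3:F, w4:F. ✗
w3: no successors, so □(◇p ∧ p) holds vacuously. ✓
w4: successors {w3, w4}; ◇p ∧ p there: w3:F, w4:F. ✗
w5: successors {w1}; ◇p ∧ p there: w1:F. ✗
— 2 worlds.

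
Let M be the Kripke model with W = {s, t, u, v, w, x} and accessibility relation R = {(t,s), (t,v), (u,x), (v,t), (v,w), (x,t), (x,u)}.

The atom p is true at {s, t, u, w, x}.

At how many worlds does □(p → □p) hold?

4

s: no successors, so □(p → □p) holds vacuously. ✓
t: successors {s, v}; p → □p there: s:T, v:T. ✓
u: successors {x}; p → □p there: x:T. ✓
v: successors {t, w}; p → □p there: t:F, w:T. ✗
w: no successors, so □(p → □p) holds vacuously. ✓
x: successors {t, u}; p → □p there: t:F, u:T. ✗
Satisfying worlds: {s, t, u, w}.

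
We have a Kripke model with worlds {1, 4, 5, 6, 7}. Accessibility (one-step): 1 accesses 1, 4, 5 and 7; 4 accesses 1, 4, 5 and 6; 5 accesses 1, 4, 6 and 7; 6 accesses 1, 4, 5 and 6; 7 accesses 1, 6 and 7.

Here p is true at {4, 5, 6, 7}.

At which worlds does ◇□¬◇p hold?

1: successors {1, 4, 5, 7}; □¬◇p there: 1:F, 4:F, 5:F, 7:F. ✗
4: successors {1, 4, 5, 6}; □¬◇p there: 1:F, 4:F, 5:F, 6:F. ✗
5: successors {1, 4, 6, 7}; □¬◇p there: 1:F, 4:F, 6:F, 7:F. ✗
6: successors {1, 4, 5, 6}; □¬◇p there: 1:F, 4:F, 5:F, 6:F. ✗
7: successors {1, 6, 7}; □¬◇p there: 1:F, 6:F, 7:F. ✗

∅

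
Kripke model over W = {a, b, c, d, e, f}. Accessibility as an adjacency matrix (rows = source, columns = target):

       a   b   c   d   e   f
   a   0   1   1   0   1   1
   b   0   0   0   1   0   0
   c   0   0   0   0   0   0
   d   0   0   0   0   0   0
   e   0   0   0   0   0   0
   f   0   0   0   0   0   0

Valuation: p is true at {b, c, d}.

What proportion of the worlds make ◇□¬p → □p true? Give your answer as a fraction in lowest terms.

5/6

a: ◇□¬p is T, □p is F. ✗
b: ◇□¬p is T, □p is T. ✓
c: ◇□¬p is F, □p is T. ✓
d: ◇□¬p is F, □p is T. ✓
e: ◇□¬p is F, □p is T. ✓
f: ◇□¬p is F, □p is T. ✓
That's 5 of 6 worlds, so 5/6.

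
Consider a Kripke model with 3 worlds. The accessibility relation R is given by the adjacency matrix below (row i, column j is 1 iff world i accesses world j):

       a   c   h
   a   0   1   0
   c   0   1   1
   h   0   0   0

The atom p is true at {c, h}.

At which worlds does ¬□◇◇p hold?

{c}

a: □◇◇p is T. ✗
c: □◇◇p is F. ✓
h: □◇◇p is T. ✗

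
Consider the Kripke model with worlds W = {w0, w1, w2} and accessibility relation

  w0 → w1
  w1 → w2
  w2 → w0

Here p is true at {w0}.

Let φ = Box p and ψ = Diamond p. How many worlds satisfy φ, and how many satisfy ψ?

1 and 1

For Box p:
w0: successors {w1}; p there: w1:F. ✗
w1: successors {w2}; p there: w2:F. ✗
w2: successors {w0}; p there: w0:T. ✓
— 1 world.
For Diamond p:
w0: successors {w1}; p there: w1:F. ✗
w1: successors {w2}; p there: w2:F. ✗
w2: successors {w0}; p there: w0:T. ✓
— 1 world.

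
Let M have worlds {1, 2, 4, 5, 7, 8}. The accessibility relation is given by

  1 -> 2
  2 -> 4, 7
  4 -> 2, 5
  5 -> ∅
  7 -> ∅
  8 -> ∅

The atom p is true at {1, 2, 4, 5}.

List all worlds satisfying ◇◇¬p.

1: successors {2}; ◇¬p there: 2:T. ✓
2: successors {4, 7}; ◇¬p there: 4:F, 7:F. ✗
4: successors {2, 5}; ◇¬p there: 2:T, 5:F. ✓
5: no successors, so ◇◇¬p fails. ✗
7: no successors, so ◇◇¬p fails. ✗
8: no successors, so ◇◇¬p fails. ✗

{1, 4}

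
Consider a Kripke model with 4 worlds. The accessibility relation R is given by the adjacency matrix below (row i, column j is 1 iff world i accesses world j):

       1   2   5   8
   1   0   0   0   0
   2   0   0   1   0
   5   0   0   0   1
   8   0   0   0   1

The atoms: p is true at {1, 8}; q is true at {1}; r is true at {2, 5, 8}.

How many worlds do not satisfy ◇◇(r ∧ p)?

1: no successors, so ◇◇(r ∧ p) fails. ✗
2: successors {5}; ◇(r ∧ p) there: 5:T. ✓
5: successors {8}; ◇(r ∧ p) there: 8:T. ✓
8: successors {8}; ◇(r ∧ p) there: 8:T. ✓
Satisfying worlds: {2, 5, 8}.
So ◇◇(r ∧ p) fails at the other 1 world.

1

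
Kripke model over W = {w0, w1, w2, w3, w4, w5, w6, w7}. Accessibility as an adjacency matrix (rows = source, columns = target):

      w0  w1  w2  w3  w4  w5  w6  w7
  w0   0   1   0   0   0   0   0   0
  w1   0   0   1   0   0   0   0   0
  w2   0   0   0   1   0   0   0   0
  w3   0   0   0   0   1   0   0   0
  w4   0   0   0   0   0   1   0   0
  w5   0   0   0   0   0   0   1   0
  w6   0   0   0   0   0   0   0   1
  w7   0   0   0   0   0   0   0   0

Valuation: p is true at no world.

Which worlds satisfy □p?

w0: successors {w1}; p there: w1:F. ✗
w1: successors {w2}; p there: w2:F. ✗
w2: successors {w3}; p there: w3:F. ✗
w3: successors {w4}; p there: w4:F. ✗
w4: successors {w5}; p there: w5:F. ✗
w5: successors {w6}; p there: w6:F. ✗
w6: successors {w7}; p there: w7:F. ✗
w7: no successors, so □p holds vacuously. ✓

{w7}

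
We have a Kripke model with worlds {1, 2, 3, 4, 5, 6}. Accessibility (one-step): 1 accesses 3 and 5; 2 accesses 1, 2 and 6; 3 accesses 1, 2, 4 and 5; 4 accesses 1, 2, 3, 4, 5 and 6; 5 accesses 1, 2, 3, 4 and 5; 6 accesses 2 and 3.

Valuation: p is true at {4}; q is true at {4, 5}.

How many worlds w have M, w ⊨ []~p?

3

1: successors {3, 5}; ~p there: 3:T, 5:T. ✓
2: successors {1, 2, 6}; ~p there: 1:T, 2:T, 6:T. ✓
3: successors {1, 2, 4, 5}; ~p there: 1:T, 2:T, 4:F, 5:T. ✗
4: successors {1, 2, 3, 4, 5, 6}; ~p there: 1:T, 2:T, 3:T, 4:F, 5:T, 6:T. ✗
5: successors {1, 2, 3, 4, 5}; ~p there: 1:T, 2:T, 3:T, 4:F, 5:T. ✗
6: successors {2, 3}; ~p there: 2:T, 3:T. ✓
Satisfying worlds: {1, 2, 6}.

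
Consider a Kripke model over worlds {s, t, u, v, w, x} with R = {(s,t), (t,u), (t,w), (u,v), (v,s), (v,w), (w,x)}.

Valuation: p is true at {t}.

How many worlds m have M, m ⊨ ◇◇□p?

s: successors {t}; ◇□p there: t:F. ✗
t: successors {u, w}; ◇□p there: u:F, w:T. ✓
u: successors {v}; ◇□p there: v:T. ✓
v: successors {s, w}; ◇□p there: s:F, w:T. ✓
w: successors {x}; ◇□p there: x:F. ✗
x: no successors, so ◇◇□p fails. ✗
Satisfying worlds: {t, u, v}.

3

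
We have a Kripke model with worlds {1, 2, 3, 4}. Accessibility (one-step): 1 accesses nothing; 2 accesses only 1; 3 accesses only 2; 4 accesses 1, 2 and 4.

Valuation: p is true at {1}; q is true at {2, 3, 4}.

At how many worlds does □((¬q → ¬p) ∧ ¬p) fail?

1: no successors, so □((¬q → ¬p) ∧ ¬p) holds vacuously. ✓
2: successors {1}; (¬q → ¬p) ∧ ¬p there: 1:F. ✗
3: successors {2}; (¬q → ¬p) ∧ ¬p there: 2:T. ✓
4: successors {1, 2, 4}; (¬q → ¬p) ∧ ¬p there: 1:F, 2:T, 4:T. ✗
Satisfying worlds: {1, 3}.
So □((¬q → ¬p) ∧ ¬p) fails at the other 2 worlds.

2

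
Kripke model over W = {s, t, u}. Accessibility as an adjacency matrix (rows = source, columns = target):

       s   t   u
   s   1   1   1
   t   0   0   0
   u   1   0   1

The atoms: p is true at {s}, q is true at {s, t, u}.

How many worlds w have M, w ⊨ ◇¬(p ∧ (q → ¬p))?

s: successors {s, t, u}; ¬(p ∧ (q → ¬p)) there: s:T, t:T, u:T. ✓
t: no successors, so ◇¬(p ∧ (q → ¬p)) fails. ✗
u: successors {s, u}; ¬(p ∧ (q → ¬p)) there: s:T, u:T. ✓
Satisfying worlds: {s, u}.

2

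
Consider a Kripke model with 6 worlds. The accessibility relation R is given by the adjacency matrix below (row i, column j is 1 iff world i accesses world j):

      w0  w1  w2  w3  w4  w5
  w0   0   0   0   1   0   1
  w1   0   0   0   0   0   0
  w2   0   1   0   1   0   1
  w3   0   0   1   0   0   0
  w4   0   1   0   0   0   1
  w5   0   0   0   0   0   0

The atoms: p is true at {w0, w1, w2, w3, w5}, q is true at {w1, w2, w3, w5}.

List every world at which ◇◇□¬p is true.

w0: successors {w3, w5}; ◇□¬p there: w3:F, w5:F. ✗
w1: no successors, so ◇◇□¬p fails. ✗
w2: successors {w1, w3, w5}; ◇□¬p there: w1:F, w3:F, w5:F. ✗
w3: successors {w2}; ◇□¬p there: w2:T. ✓
w4: successors {w1, w5}; ◇□¬p there: w1:F, w5:F. ✗
w5: no successors, so ◇◇□¬p fails. ✗

{w3}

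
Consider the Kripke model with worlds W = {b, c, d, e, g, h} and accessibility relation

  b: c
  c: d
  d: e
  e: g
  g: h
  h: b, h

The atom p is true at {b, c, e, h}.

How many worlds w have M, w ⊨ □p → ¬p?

b: □p is T, ¬p is F. ✗
c: □p is F, ¬p is F. ✓
d: □p is T, ¬p is T. ✓
e: □p is F, ¬p is F. ✓
g: □p is T, ¬p is T. ✓
h: □p is T, ¬p is F. ✗
Satisfying worlds: {c, d, e, g}.

4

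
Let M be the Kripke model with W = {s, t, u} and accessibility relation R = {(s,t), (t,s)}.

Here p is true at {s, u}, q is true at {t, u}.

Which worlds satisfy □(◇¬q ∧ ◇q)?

s: successors {t}; ◇¬q ∧ ◇q there: t:F. ✗
t: successors {s}; ◇¬q ∧ ◇q there: s:F. ✗
u: no successors, so □(◇¬q ∧ ◇q) holds vacuously. ✓

{u}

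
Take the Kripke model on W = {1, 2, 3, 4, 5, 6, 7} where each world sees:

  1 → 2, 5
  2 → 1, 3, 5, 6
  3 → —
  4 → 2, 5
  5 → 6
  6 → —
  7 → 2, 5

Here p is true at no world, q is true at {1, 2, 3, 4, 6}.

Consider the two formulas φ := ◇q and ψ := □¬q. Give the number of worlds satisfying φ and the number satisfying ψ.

5 and 2

For ◇q:
1: successors {2, 5}; q there: 2:T, 5:F. ✓
2: successors {1, 3, 5, 6}; q there: 1:T, 3:T, 5:F, 6:T. ✓
3: no successors, so ◇q fails. ✗
4: successors {2, 5}; q there: 2:T, 5:F. ✓
5: successors {6}; q there: 6:T. ✓
6: no successors, so ◇q fails. ✗
7: successors {2, 5}; q there: 2:T, 5:F. ✓
— 5 worlds.
For □¬q:
1: successors {2, 5}; ¬q there: 2:F, 5:T. ✗
2: successors {1, 3, 5, 6}; ¬q there: 1:F, 3:F, 5:T, 6:F. ✗
3: no successors, so □¬q holds vacuously. ✓
4: successors {2, 5}; ¬q there: 2:F, 5:T. ✗
5: successors {6}; ¬q there: 6:F. ✗
6: no successors, so □¬q holds vacuously. ✓
7: successors {2, 5}; ¬q there: 2:F, 5:T. ✗
— 2 worlds.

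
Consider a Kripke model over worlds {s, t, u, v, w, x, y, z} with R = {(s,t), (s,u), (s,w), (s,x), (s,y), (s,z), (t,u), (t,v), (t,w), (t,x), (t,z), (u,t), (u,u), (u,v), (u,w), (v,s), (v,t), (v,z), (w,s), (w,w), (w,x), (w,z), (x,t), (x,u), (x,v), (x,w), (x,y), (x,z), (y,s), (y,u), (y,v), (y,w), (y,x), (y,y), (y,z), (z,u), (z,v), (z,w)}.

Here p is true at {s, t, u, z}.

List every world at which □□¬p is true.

s: successors {t, u, w, x, y, z}; □¬p there: t:F, u:F, w:F, x:F, y:F, z:F. ✗
t: successors {u, v, w, x, z}; □¬p there: u:F, v:F, w:F, x:F, z:F. ✗
u: successors {t, u, v, w}; □¬p there: t:F, u:F, v:F, w:F. ✗
v: successors {s, t, z}; □¬p there: s:F, t:F, z:F. ✗
w: successors {s, w, x, z}; □¬p there: s:F, w:F, x:F, z:F. ✗
x: successors {t, u, v, w, y, z}; □¬p there: t:F, u:F, v:F, w:F, y:F, z:F. ✗
y: successors {s, u, v, w, x, y, z}; □¬p there: s:F, u:F, v:F, w:F, x:F, y:F, z:F. ✗
z: successors {u, v, w}; □¬p there: u:F, v:F, w:F. ✗

∅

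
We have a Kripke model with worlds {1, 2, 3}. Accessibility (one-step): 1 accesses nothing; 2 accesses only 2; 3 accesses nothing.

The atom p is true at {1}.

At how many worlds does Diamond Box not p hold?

1: no successors, so Diamond Box not p fails. ✗
2: successors {2}; Box not p there: 2:T. ✓
3: no successors, so Diamond Box not p fails. ✗
Satisfying worlds: {2}.

1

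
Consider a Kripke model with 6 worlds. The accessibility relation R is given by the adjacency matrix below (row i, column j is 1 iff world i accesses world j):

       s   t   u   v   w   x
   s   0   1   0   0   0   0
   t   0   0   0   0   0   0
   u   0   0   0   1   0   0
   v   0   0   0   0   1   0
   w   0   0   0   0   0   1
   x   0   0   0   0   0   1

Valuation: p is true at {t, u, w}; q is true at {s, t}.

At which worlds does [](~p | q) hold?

{s, t, u, w, x}

s: successors {t}; ~p | q there: t:T. ✓
t: no successors, so [](~p | q) holds vacuously. ✓
u: successors {v}; ~p | q there: v:T. ✓
v: successors {w}; ~p | q there: w:F. ✗
w: successors {x}; ~p | q there: x:T. ✓
x: successors {x}; ~p | q there: x:T. ✓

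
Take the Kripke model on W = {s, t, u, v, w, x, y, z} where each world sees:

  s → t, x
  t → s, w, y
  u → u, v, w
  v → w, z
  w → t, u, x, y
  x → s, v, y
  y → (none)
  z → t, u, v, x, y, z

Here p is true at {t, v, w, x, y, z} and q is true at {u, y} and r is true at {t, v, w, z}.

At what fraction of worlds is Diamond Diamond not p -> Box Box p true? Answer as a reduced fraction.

1/4

s: Diamond Diamond not p is T, Box Box p is F. ✗
t: Diamond Diamond not p is T, Box Box p is F. ✗
u: Diamond Diamond not p is T, Box Box p is F. ✗
v: Diamond Diamond not p is T, Box Box p is F. ✗
w: Diamond Diamond not p is T, Box Box p is F. ✗
x: Diamond Diamond not p is F, Box Box p is T. ✓
y: Diamond Diamond not p is F, Box Box p is T. ✓
z: Diamond Diamond not p is T, Box Box p is F. ✗
That's 2 of 8 worlds, so 2/8 = 1/4.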